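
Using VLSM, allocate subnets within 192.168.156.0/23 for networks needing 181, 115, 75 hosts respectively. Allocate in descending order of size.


181 hosts -> /24 (254 usable): 192.168.156.0/24
115 hosts -> /25 (126 usable): 192.168.157.0/25
75 hosts -> /25 (126 usable): 192.168.157.128/25
Allocation: 192.168.156.0/24 (181 hosts, 254 usable); 192.168.157.0/25 (115 hosts, 126 usable); 192.168.157.128/25 (75 hosts, 126 usable)


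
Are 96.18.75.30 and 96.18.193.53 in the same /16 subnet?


Mask: 255.255.0.0
96.18.75.30 AND mask = 96.18.0.0
96.18.193.53 AND mask = 96.18.0.0
Yes, same subnet (96.18.0.0)


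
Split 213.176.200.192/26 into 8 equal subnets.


New prefix = 26 + 3 = 29
Each subnet has 8 addresses
  213.176.200.192/29
  213.176.200.200/29
  213.176.200.208/29
  213.176.200.216/29
  213.176.200.224/29
  213.176.200.232/29
  213.176.200.240/29
  213.176.200.248/29
Subnets: 213.176.200.192/29, 213.176.200.200/29, 213.176.200.208/29, 213.176.200.216/29, 213.176.200.224/29, 213.176.200.232/29, 213.176.200.240/29, 213.176.200.248/29


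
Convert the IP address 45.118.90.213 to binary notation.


45 = 00101101
118 = 01110110
90 = 01011010
213 = 11010101
Binary: 00101101.01110110.01011010.11010101


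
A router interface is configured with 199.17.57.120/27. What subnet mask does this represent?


/27 means 27 network bits, 5 host bits
Binary: 11111111111111111111111111100000
Mask: 255.255.255.224


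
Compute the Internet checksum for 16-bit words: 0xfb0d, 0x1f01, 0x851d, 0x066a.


Sum all words (with carry folding):
+ 0xfb0d = 0xfb0d
+ 0x1f01 = 0x1a0f
+ 0x851d = 0x9f2c
+ 0x066a = 0xa596
One's complement: ~0xa596
Checksum = 0x5a69


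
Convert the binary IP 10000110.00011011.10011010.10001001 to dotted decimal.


10000110 = 134
00011011 = 27
10011010 = 154
10001001 = 137
IP: 134.27.154.137


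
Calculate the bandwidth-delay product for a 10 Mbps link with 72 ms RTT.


BDP = bandwidth * RTT
= 10 Mbps * 72 ms
= 10 * 1e6 * 72 / 1000 bits
= 720000 bits
= 90000 bytes
= 87.8906 KB
BDP = 720000 bits (90000 bytes)


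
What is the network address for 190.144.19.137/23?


IP:   10111110.10010000.00010011.10001001
Mask: 11111111.11111111.11111110.00000000
AND operation:
Net:  10111110.10010000.00010010.00000000
Network: 190.144.18.0/23


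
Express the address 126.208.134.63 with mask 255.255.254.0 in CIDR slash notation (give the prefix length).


Binary: 11111111.11111111.11111110.00000000
Count leading 1s
Prefix: /23


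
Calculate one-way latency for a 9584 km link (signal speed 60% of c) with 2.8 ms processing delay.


Speed = 0.6 * 3e5 km/s = 180000 km/s
Propagation delay = 9584 / 180000 = 0.0532 s = 53.2444 ms
Processing delay = 2.8 ms
Total one-way latency = 56.0444 ms


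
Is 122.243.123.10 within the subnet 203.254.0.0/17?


Subnet network: 203.254.0.0
Test IP AND mask: 122.243.0.0
No, 122.243.123.10 is not in 203.254.0.0/17


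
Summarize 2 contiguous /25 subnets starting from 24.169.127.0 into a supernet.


Original prefix: /25
Number of subnets: 2 = 2^1
New prefix = 25 - 1 = 24
Supernet: 24.169.127.0/24


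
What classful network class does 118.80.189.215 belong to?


First octet: 118
Binary: 01110110
0xxxxxxx -> Class A (1-126)
Class A, default mask 255.0.0.0 (/8)


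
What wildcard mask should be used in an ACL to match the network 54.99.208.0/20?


Subnet mask: 255.255.240.0
Wildcard = 255.255.255.255 - subnet mask
255 - 255 = 0
255 - 255 = 0
255 - 240 = 15
255 - 0 = 255
Wildcard: 0.0.15.255


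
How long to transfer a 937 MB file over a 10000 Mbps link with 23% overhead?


Effective throughput = 10000 * (1 - 23/100) = 7700 Mbps
File size in Mb = 937 * 8 = 7496 Mb
Time = 7496 / 7700
Time = 0.9735 seconds


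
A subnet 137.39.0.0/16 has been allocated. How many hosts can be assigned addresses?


Host bits = 32 - 16 = 16
Total addresses = 2^16 = 65536
Usable = total - 2 (network and broadcast)
Usable hosts: 65534


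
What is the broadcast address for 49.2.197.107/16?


Network: 49.2.0.0/16
Host bits = 16
Set all host bits to 1:
Broadcast: 49.2.255.255


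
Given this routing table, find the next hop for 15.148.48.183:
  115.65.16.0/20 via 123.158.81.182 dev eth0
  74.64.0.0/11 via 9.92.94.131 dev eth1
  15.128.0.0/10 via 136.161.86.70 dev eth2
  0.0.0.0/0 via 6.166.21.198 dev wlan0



Longest prefix match for 15.148.48.183:
  /20 115.65.16.0: no
  /11 74.64.0.0: no
  /10 15.128.0.0: MATCH
  /0 0.0.0.0: MATCH
Selected: next-hop 136.161.86.70 via eth2 (matched /10)


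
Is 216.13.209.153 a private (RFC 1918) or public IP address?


RFC 1918 private ranges:
  10.0.0.0/8 (10.0.0.0 - 10.255.255.255)
  172.16.0.0/12 (172.16.0.0 - 172.31.255.255)
  192.168.0.0/16 (192.168.0.0 - 192.168.255.255)
Public (not in any RFC 1918 range)


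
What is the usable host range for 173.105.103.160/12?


Network: 173.96.0.0
Broadcast: 173.111.255.255
First usable = network + 1
Last usable = broadcast - 1
Range: 173.96.0.1 to 173.111.255.254


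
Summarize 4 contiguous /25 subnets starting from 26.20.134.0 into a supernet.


Original prefix: /25
Number of subnets: 4 = 2^2
New prefix = 25 - 2 = 23
Supernet: 26.20.134.0/23


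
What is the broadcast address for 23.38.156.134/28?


Network: 23.38.156.128/28
Host bits = 4
Set all host bits to 1:
Broadcast: 23.38.156.143


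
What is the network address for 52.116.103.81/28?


IP:   00110100.01110100.01100111.01010001
Mask: 11111111.11111111.11111111.11110000
AND operation:
Net:  00110100.01110100.01100111.01010000
Network: 52.116.103.80/28


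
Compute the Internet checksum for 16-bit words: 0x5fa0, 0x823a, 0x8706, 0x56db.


Sum all words (with carry folding):
+ 0x5fa0 = 0x5fa0
+ 0x823a = 0xe1da
+ 0x8706 = 0x68e1
+ 0x56db = 0xbfbc
One's complement: ~0xbfbc
Checksum = 0x4043


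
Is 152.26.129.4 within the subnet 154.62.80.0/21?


Subnet network: 154.62.80.0
Test IP AND mask: 152.26.128.0
No, 152.26.129.4 is not in 154.62.80.0/21


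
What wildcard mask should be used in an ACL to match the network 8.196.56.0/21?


Subnet mask: 255.255.248.0
Wildcard = 255.255.255.255 - subnet mask
255 - 255 = 0
255 - 255 = 0
255 - 248 = 7
255 - 0 = 255
Wildcard: 0.0.7.255


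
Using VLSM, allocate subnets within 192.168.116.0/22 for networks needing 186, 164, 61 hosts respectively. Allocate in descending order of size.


186 hosts -> /24 (254 usable): 192.168.116.0/24
164 hosts -> /24 (254 usable): 192.168.117.0/24
61 hosts -> /26 (62 usable): 192.168.118.0/26
Allocation: 192.168.116.0/24 (186 hosts, 254 usable); 192.168.117.0/24 (164 hosts, 254 usable); 192.168.118.0/26 (61 hosts, 62 usable)


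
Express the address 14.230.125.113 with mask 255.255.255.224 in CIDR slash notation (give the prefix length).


Binary: 11111111.11111111.11111111.11100000
Count leading 1s
Prefix: /27


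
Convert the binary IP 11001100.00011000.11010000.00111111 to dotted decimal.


11001100 = 204
00011000 = 24
11010000 = 208
00111111 = 63
IP: 204.24.208.63


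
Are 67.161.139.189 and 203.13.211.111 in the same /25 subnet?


Mask: 255.255.255.128
67.161.139.189 AND mask = 67.161.139.128
203.13.211.111 AND mask = 203.13.211.0
No, different subnets (67.161.139.128 vs 203.13.211.0)


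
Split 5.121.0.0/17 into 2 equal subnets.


New prefix = 17 + 1 = 18
Each subnet has 16384 addresses
  5.121.0.0/18
  5.121.64.0/18
Subnets: 5.121.0.0/18, 5.121.64.0/18


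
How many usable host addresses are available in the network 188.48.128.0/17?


Host bits = 32 - 17 = 15
Total addresses = 2^15 = 32768
Usable = total - 2 (network and broadcast)
Usable hosts: 32766


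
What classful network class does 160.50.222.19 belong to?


First octet: 160
Binary: 10100000
10xxxxxx -> Class B (128-191)
Class B, default mask 255.255.0.0 (/16)


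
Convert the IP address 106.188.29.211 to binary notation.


106 = 01101010
188 = 10111100
29 = 00011101
211 = 11010011
Binary: 01101010.10111100.00011101.11010011


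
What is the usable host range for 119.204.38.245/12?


Network: 119.192.0.0
Broadcast: 119.207.255.255
First usable = network + 1
Last usable = broadcast - 1
Range: 119.192.0.1 to 119.207.255.254


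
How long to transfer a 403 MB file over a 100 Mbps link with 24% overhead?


Effective throughput = 100 * (1 - 24/100) = 76 Mbps
File size in Mb = 403 * 8 = 3224 Mb
Time = 3224 / 76
Time = 42.4211 seconds


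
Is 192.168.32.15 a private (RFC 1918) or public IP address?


RFC 1918 private ranges:
  10.0.0.0/8 (10.0.0.0 - 10.255.255.255)
  172.16.0.0/12 (172.16.0.0 - 172.31.255.255)
  192.168.0.0/16 (192.168.0.0 - 192.168.255.255)
Private (in 192.168.0.0/16)


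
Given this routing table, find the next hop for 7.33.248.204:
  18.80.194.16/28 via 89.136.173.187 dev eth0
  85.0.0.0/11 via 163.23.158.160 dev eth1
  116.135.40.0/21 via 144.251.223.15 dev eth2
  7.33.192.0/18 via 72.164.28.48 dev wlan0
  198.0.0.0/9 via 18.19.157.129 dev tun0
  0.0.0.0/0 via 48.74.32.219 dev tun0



Longest prefix match for 7.33.248.204:
  /28 18.80.194.16: no
  /11 85.0.0.0: no
  /21 116.135.40.0: no
  /18 7.33.192.0: MATCH
  /9 198.0.0.0: no
  /0 0.0.0.0: MATCH
Selected: next-hop 72.164.28.48 via wlan0 (matched /18)


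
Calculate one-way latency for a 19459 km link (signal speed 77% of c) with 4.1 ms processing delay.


Speed = 0.77 * 3e5 km/s = 231000 km/s
Propagation delay = 19459 / 231000 = 0.0842 s = 84.2381 ms
Processing delay = 4.1 ms
Total one-way latency = 88.3381 ms


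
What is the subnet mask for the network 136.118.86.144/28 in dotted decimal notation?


/28 means 28 network bits, 4 host bits
Binary: 11111111111111111111111111110000
Mask: 255.255.255.240


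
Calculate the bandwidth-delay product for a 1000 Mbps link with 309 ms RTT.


BDP = bandwidth * RTT
= 1000 Mbps * 309 ms
= 1000 * 1e6 * 309 / 1000 bits
= 309000000 bits
= 38625000 bytes
= 37719.7266 KB
BDP = 309000000 bits (38625000 bytes)


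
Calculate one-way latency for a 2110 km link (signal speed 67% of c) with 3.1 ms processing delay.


Speed = 0.67 * 3e5 km/s = 201000 km/s
Propagation delay = 2110 / 201000 = 0.0105 s = 10.4975 ms
Processing delay = 3.1 ms
Total one-way latency = 13.5975 ms


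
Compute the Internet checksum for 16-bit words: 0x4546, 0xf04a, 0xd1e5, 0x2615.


Sum all words (with carry folding):
+ 0x4546 = 0x4546
+ 0xf04a = 0x3591
+ 0xd1e5 = 0x0777
+ 0x2615 = 0x2d8c
One's complement: ~0x2d8c
Checksum = 0xd273


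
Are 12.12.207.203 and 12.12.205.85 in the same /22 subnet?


Mask: 255.255.252.0
12.12.207.203 AND mask = 12.12.204.0
12.12.205.85 AND mask = 12.12.204.0
Yes, same subnet (12.12.204.0)


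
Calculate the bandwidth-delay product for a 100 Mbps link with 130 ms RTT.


BDP = bandwidth * RTT
= 100 Mbps * 130 ms
= 100 * 1e6 * 130 / 1000 bits
= 13000000 bits
= 1625000 bytes
= 1586.9141 KB
BDP = 13000000 bits (1625000 bytes)


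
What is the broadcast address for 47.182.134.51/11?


Network: 47.160.0.0/11
Host bits = 21
Set all host bits to 1:
Broadcast: 47.191.255.255


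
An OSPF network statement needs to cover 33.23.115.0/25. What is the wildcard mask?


Subnet mask: 255.255.255.128
Wildcard = 255.255.255.255 - subnet mask
255 - 255 = 0
255 - 255 = 0
255 - 255 = 0
255 - 128 = 127
Wildcard: 0.0.0.127


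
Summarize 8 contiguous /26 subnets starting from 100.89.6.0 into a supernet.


Original prefix: /26
Number of subnets: 8 = 2^3
New prefix = 26 - 3 = 23
Supernet: 100.89.6.0/23


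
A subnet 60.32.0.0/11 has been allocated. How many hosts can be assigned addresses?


Host bits = 32 - 11 = 21
Total addresses = 2^21 = 2097152
Usable = total - 2 (network and broadcast)
Usable hosts: 2097150


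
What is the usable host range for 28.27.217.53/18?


Network: 28.27.192.0
Broadcast: 28.27.255.255
First usable = network + 1
Last usable = broadcast - 1
Range: 28.27.192.1 to 28.27.255.254


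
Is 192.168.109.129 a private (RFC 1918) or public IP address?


RFC 1918 private ranges:
  10.0.0.0/8 (10.0.0.0 - 10.255.255.255)
  172.16.0.0/12 (172.16.0.0 - 172.31.255.255)
  192.168.0.0/16 (192.168.0.0 - 192.168.255.255)
Private (in 192.168.0.0/16)


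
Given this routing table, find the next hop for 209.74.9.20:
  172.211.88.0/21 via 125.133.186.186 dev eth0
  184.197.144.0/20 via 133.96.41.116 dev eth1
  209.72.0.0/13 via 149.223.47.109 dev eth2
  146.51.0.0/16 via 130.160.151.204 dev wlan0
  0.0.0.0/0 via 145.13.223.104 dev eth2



Longest prefix match for 209.74.9.20:
  /21 172.211.88.0: no
  /20 184.197.144.0: no
  /13 209.72.0.0: MATCH
  /16 146.51.0.0: no
  /0 0.0.0.0: MATCH
Selected: next-hop 149.223.47.109 via eth2 (matched /13)


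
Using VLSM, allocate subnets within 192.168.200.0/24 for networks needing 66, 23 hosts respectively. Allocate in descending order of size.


66 hosts -> /25 (126 usable): 192.168.200.0/25
23 hosts -> /27 (30 usable): 192.168.200.128/27
Allocation: 192.168.200.0/25 (66 hosts, 126 usable); 192.168.200.128/27 (23 hosts, 30 usable)


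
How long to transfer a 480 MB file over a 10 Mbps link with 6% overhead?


Effective throughput = 10 * (1 - 6/100) = 9.4 Mbps
File size in Mb = 480 * 8 = 3840 Mb
Time = 3840 / 9.4
Time = 408.5106 seconds


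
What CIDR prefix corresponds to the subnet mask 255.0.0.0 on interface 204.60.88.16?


Binary: 11111111.00000000.00000000.00000000
Count leading 1s
Prefix: /8


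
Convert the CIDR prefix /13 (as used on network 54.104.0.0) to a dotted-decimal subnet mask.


/13 means 13 network bits, 19 host bits
Binary: 11111111111110000000000000000000
Mask: 255.248.0.0


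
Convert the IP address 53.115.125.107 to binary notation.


53 = 00110101
115 = 01110011
125 = 01111101
107 = 01101011
Binary: 00110101.01110011.01111101.01101011


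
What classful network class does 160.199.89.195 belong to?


First octet: 160
Binary: 10100000
10xxxxxx -> Class B (128-191)
Class B, default mask 255.255.0.0 (/16)


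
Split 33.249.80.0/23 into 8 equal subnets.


New prefix = 23 + 3 = 26
Each subnet has 64 addresses
  33.249.80.0/26
  33.249.80.64/26
  33.249.80.128/26
  33.249.80.192/26
  33.249.81.0/26
  33.249.81.64/26
  33.249.81.128/26
  33.249.81.192/26
Subnets: 33.249.80.0/26, 33.249.80.64/26, 33.249.80.128/26, 33.249.80.192/26, 33.249.81.0/26, 33.249.81.64/26, 33.249.81.128/26, 33.249.81.192/26


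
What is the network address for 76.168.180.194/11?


IP:   01001100.10101000.10110100.11000010
Mask: 11111111.11100000.00000000.00000000
AND operation:
Net:  01001100.10100000.00000000.00000000
Network: 76.160.0.0/11


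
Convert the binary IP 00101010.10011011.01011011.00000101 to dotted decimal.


00101010 = 42
10011011 = 155
01011011 = 91
00000101 = 5
IP: 42.155.91.5


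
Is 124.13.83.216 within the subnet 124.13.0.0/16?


Subnet network: 124.13.0.0
Test IP AND mask: 124.13.0.0
Yes, 124.13.83.216 is in 124.13.0.0/16


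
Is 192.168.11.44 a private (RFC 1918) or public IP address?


RFC 1918 private ranges:
  10.0.0.0/8 (10.0.0.0 - 10.255.255.255)
  172.16.0.0/12 (172.16.0.0 - 172.31.255.255)
  192.168.0.0/16 (192.168.0.0 - 192.168.255.255)
Private (in 192.168.0.0/16)


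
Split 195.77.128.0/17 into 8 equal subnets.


New prefix = 17 + 3 = 20
Each subnet has 4096 addresses
  195.77.128.0/20
  195.77.144.0/20
  195.77.160.0/20
  195.77.176.0/20
  195.77.192.0/20
  195.77.208.0/20
  195.77.224.0/20
  195.77.240.0/20
Subnets: 195.77.128.0/20, 195.77.144.0/20, 195.77.160.0/20, 195.77.176.0/20, 195.77.192.0/20, 195.77.208.0/20, 195.77.224.0/20, 195.77.240.0/20


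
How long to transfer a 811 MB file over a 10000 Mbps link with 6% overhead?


Effective throughput = 10000 * (1 - 6/100) = 9400 Mbps
File size in Mb = 811 * 8 = 6488 Mb
Time = 6488 / 9400
Time = 0.6902 seconds


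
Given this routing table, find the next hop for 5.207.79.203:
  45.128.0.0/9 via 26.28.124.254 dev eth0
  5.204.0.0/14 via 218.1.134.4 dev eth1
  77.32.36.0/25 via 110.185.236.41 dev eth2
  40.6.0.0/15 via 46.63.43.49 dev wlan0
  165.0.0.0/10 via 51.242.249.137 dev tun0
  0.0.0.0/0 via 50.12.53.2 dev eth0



Longest prefix match for 5.207.79.203:
  /9 45.128.0.0: no
  /14 5.204.0.0: MATCH
  /25 77.32.36.0: no
  /15 40.6.0.0: no
  /10 165.0.0.0: no
  /0 0.0.0.0: MATCH
Selected: next-hop 218.1.134.4 via eth1 (matched /14)


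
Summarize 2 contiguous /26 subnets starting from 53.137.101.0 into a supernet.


Original prefix: /26
Number of subnets: 2 = 2^1
New prefix = 26 - 1 = 25
Supernet: 53.137.101.0/25


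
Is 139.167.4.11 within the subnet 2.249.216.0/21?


Subnet network: 2.249.216.0
Test IP AND mask: 139.167.0.0
No, 139.167.4.11 is not in 2.249.216.0/21


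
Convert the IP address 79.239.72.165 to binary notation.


79 = 01001111
239 = 11101111
72 = 01001000
165 = 10100101
Binary: 01001111.11101111.01001000.10100101


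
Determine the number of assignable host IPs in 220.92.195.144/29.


Host bits = 32 - 29 = 3
Total addresses = 2^3 = 8
Usable = total - 2 (network and broadcast)
Usable hosts: 6


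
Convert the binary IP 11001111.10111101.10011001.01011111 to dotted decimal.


11001111 = 207
10111101 = 189
10011001 = 153
01011111 = 95
IP: 207.189.153.95


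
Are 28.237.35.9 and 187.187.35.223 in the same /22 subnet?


Mask: 255.255.252.0
28.237.35.9 AND mask = 28.237.32.0
187.187.35.223 AND mask = 187.187.32.0
No, different subnets (28.237.32.0 vs 187.187.32.0)


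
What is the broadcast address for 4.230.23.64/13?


Network: 4.224.0.0/13
Host bits = 19
Set all host bits to 1:
Broadcast: 4.231.255.255


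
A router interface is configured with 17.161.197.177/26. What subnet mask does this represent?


/26 means 26 network bits, 6 host bits
Binary: 11111111111111111111111111000000
Mask: 255.255.255.192


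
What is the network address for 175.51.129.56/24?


IP:   10101111.00110011.10000001.00111000
Mask: 11111111.11111111.11111111.00000000
AND operation:
Net:  10101111.00110011.10000001.00000000
Network: 175.51.129.0/24


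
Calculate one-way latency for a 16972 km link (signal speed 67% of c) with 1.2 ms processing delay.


Speed = 0.67 * 3e5 km/s = 201000 km/s
Propagation delay = 16972 / 201000 = 0.0844 s = 84.4378 ms
Processing delay = 1.2 ms
Total one-way latency = 85.6378 ms


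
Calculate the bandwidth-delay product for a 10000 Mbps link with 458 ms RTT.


BDP = bandwidth * RTT
= 10000 Mbps * 458 ms
= 10000 * 1e6 * 458 / 1000 bits
= 4580000000 bits
= 572500000 bytes
= 559082.0312 KB
BDP = 4580000000 bits (572500000 bytes)


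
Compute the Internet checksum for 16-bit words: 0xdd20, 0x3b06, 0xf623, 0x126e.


Sum all words (with carry folding):
+ 0xdd20 = 0xdd20
+ 0x3b06 = 0x1827
+ 0xf623 = 0x0e4b
+ 0x126e = 0x20b9
One's complement: ~0x20b9
Checksum = 0xdf46


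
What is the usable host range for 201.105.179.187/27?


Network: 201.105.179.160
Broadcast: 201.105.179.191
First usable = network + 1
Last usable = broadcast - 1
Range: 201.105.179.161 to 201.105.179.190


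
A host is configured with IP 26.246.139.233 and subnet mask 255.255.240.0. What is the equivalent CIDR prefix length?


Binary: 11111111.11111111.11110000.00000000
Count leading 1s
Prefix: /20


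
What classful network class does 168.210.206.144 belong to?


First octet: 168
Binary: 10101000
10xxxxxx -> Class B (128-191)
Class B, default mask 255.255.0.0 (/16)


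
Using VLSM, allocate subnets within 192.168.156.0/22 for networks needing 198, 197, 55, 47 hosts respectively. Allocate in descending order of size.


198 hosts -> /24 (254 usable): 192.168.156.0/24
197 hosts -> /24 (254 usable): 192.168.157.0/24
55 hosts -> /26 (62 usable): 192.168.158.0/26
47 hosts -> /26 (62 usable): 192.168.158.64/26
Allocation: 192.168.156.0/24 (198 hosts, 254 usable); 192.168.157.0/24 (197 hosts, 254 usable); 192.168.158.0/26 (55 hosts, 62 usable); 192.168.158.64/26 (47 hosts, 62 usable)


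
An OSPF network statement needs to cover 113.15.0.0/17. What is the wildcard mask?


Subnet mask: 255.255.128.0
Wildcard = 255.255.255.255 - subnet mask
255 - 255 = 0
255 - 255 = 0
255 - 128 = 127
255 - 0 = 255
Wildcard: 0.0.127.255


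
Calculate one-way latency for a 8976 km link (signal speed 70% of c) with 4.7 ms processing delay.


Speed = 0.7 * 3e5 km/s = 210000 km/s
Propagation delay = 8976 / 210000 = 0.0427 s = 42.7429 ms
Processing delay = 4.7 ms
Total one-way latency = 47.4429 ms


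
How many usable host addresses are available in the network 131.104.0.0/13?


Host bits = 32 - 13 = 19
Total addresses = 2^19 = 524288
Usable = total - 2 (network and broadcast)
Usable hosts: 524286


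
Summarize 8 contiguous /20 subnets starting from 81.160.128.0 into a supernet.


Original prefix: /20
Number of subnets: 8 = 2^3
New prefix = 20 - 3 = 17
Supernet: 81.160.128.0/17


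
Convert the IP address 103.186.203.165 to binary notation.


103 = 01100111
186 = 10111010
203 = 11001011
165 = 10100101
Binary: 01100111.10111010.11001011.10100101


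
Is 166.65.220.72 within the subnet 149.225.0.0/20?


Subnet network: 149.225.0.0
Test IP AND mask: 166.65.208.0
No, 166.65.220.72 is not in 149.225.0.0/20


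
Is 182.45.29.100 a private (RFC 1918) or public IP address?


RFC 1918 private ranges:
  10.0.0.0/8 (10.0.0.0 - 10.255.255.255)
  172.16.0.0/12 (172.16.0.0 - 172.31.255.255)
  192.168.0.0/16 (192.168.0.0 - 192.168.255.255)
Public (not in any RFC 1918 range)


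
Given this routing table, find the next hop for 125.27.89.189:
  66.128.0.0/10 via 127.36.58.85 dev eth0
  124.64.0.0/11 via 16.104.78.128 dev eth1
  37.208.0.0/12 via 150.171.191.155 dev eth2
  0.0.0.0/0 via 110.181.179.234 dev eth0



Longest prefix match for 125.27.89.189:
  /10 66.128.0.0: no
  /11 124.64.0.0: no
  /12 37.208.0.0: no
  /0 0.0.0.0: MATCH
Selected: next-hop 110.181.179.234 via eth0 (matched /0)


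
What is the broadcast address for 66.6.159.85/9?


Network: 66.0.0.0/9
Host bits = 23
Set all host bits to 1:
Broadcast: 66.127.255.255


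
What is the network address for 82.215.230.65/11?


IP:   01010010.11010111.11100110.01000001
Mask: 11111111.11100000.00000000.00000000
AND operation:
Net:  01010010.11000000.00000000.00000000
Network: 82.192.0.0/11


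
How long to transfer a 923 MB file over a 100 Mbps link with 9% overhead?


Effective throughput = 100 * (1 - 9/100) = 91 Mbps
File size in Mb = 923 * 8 = 7384 Mb
Time = 7384 / 91
Time = 81.1429 seconds


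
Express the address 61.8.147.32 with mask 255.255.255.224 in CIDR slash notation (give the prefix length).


Binary: 11111111.11111111.11111111.11100000
Count leading 1s
Prefix: /27


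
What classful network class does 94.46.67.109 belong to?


First octet: 94
Binary: 01011110
0xxxxxxx -> Class A (1-126)
Class A, default mask 255.0.0.0 (/8)


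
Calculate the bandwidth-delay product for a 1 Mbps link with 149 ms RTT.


BDP = bandwidth * RTT
= 1 Mbps * 149 ms
= 1 * 1e6 * 149 / 1000 bits
= 149000 bits
= 18625 bytes
= 18.1885 KB
BDP = 149000 bits (18625 bytes)


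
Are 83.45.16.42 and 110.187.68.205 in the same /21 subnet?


Mask: 255.255.248.0
83.45.16.42 AND mask = 83.45.16.0
110.187.68.205 AND mask = 110.187.64.0
No, different subnets (83.45.16.0 vs 110.187.64.0)


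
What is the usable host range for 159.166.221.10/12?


Network: 159.160.0.0
Broadcast: 159.175.255.255
First usable = network + 1
Last usable = broadcast - 1
Range: 159.160.0.1 to 159.175.255.254


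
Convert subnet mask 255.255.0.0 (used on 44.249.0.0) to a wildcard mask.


Subnet mask: 255.255.0.0
Wildcard = 255.255.255.255 - subnet mask
255 - 255 = 0
255 - 255 = 0
255 - 0 = 255
255 - 0 = 255
Wildcard: 0.0.255.255


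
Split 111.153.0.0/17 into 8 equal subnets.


New prefix = 17 + 3 = 20
Each subnet has 4096 addresses
  111.153.0.0/20
  111.153.16.0/20
  111.153.32.0/20
  111.153.48.0/20
  111.153.64.0/20
  111.153.80.0/20
  111.153.96.0/20
  111.153.112.0/20
Subnets: 111.153.0.0/20, 111.153.16.0/20, 111.153.32.0/20, 111.153.48.0/20, 111.153.64.0/20, 111.153.80.0/20, 111.153.96.0/20, 111.153.112.0/20


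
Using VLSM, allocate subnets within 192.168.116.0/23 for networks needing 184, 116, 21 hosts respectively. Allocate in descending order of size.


184 hosts -> /24 (254 usable): 192.168.116.0/24
116 hosts -> /25 (126 usable): 192.168.117.0/25
21 hosts -> /27 (30 usable): 192.168.117.128/27
Allocation: 192.168.116.0/24 (184 hosts, 254 usable); 192.168.117.0/25 (116 hosts, 126 usable); 192.168.117.128/27 (21 hosts, 30 usable)


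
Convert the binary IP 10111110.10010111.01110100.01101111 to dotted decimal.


10111110 = 190
10010111 = 151
01110100 = 116
01101111 = 111
IP: 190.151.116.111


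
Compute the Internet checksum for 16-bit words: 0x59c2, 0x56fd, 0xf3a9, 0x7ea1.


Sum all words (with carry folding):
+ 0x59c2 = 0x59c2
+ 0x56fd = 0xb0bf
+ 0xf3a9 = 0xa469
+ 0x7ea1 = 0x230b
One's complement: ~0x230b
Checksum = 0xdcf4


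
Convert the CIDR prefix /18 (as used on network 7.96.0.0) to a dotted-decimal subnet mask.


/18 means 18 network bits, 14 host bits
Binary: 11111111111111111100000000000000
Mask: 255.255.192.0


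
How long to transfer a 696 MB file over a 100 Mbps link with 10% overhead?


Effective throughput = 100 * (1 - 10/100) = 90 Mbps
File size in Mb = 696 * 8 = 5568 Mb
Time = 5568 / 90
Time = 61.8667 seconds


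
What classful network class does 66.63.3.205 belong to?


First octet: 66
Binary: 01000010
0xxxxxxx -> Class A (1-126)
Class A, default mask 255.0.0.0 (/8)


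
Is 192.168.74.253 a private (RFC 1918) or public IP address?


RFC 1918 private ranges:
  10.0.0.0/8 (10.0.0.0 - 10.255.255.255)
  172.16.0.0/12 (172.16.0.0 - 172.31.255.255)
  192.168.0.0/16 (192.168.0.0 - 192.168.255.255)
Private (in 192.168.0.0/16)


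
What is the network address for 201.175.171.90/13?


IP:   11001001.10101111.10101011.01011010
Mask: 11111111.11111000.00000000.00000000
AND operation:
Net:  11001001.10101000.00000000.00000000
Network: 201.168.0.0/13


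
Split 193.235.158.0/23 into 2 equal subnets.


New prefix = 23 + 1 = 24
Each subnet has 256 addresses
  193.235.158.0/24
  193.235.159.0/24
Subnets: 193.235.158.0/24, 193.235.159.0/24


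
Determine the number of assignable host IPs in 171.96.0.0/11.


Host bits = 32 - 11 = 21
Total addresses = 2^21 = 2097152
Usable = total - 2 (network and broadcast)
Usable hosts: 2097150


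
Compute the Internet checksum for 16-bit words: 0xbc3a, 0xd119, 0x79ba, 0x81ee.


Sum all words (with carry folding):
+ 0xbc3a = 0xbc3a
+ 0xd119 = 0x8d54
+ 0x79ba = 0x070f
+ 0x81ee = 0x88fd
One's complement: ~0x88fd
Checksum = 0x7702


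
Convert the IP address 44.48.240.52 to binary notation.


44 = 00101100
48 = 00110000
240 = 11110000
52 = 00110100
Binary: 00101100.00110000.11110000.00110100


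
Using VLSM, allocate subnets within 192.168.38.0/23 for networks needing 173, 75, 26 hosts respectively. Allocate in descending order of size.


173 hosts -> /24 (254 usable): 192.168.38.0/24
75 hosts -> /25 (126 usable): 192.168.39.0/25
26 hosts -> /27 (30 usable): 192.168.39.128/27
Allocation: 192.168.38.0/24 (173 hosts, 254 usable); 192.168.39.0/25 (75 hosts, 126 usable); 192.168.39.128/27 (26 hosts, 30 usable)


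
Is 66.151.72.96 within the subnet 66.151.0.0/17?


Subnet network: 66.151.0.0
Test IP AND mask: 66.151.0.0
Yes, 66.151.72.96 is in 66.151.0.0/17


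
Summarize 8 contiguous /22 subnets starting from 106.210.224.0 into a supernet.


Original prefix: /22
Number of subnets: 8 = 2^3
New prefix = 22 - 3 = 19
Supernet: 106.210.224.0/19


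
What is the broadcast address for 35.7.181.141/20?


Network: 35.7.176.0/20
Host bits = 12
Set all host bits to 1:
Broadcast: 35.7.191.255


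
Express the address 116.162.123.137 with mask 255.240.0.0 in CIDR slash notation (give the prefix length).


Binary: 11111111.11110000.00000000.00000000
Count leading 1s
Prefix: /12


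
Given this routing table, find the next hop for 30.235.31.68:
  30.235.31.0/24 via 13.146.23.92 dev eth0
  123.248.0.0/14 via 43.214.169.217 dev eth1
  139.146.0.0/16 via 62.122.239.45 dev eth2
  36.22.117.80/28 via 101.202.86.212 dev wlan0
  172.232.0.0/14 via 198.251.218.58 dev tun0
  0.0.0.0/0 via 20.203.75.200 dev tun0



Longest prefix match for 30.235.31.68:
  /24 30.235.31.0: MATCH
  /14 123.248.0.0: no
  /16 139.146.0.0: no
  /28 36.22.117.80: no
  /14 172.232.0.0: no
  /0 0.0.0.0: MATCH
Selected: next-hop 13.146.23.92 via eth0 (matched /24)


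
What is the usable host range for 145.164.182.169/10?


Network: 145.128.0.0
Broadcast: 145.191.255.255
First usable = network + 1
Last usable = broadcast - 1
Range: 145.128.0.1 to 145.191.255.254


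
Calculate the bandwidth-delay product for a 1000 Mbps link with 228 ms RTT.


BDP = bandwidth * RTT
= 1000 Mbps * 228 ms
= 1000 * 1e6 * 228 / 1000 bits
= 228000000 bits
= 28500000 bytes
= 27832.0312 KB
BDP = 228000000 bits (28500000 bytes)


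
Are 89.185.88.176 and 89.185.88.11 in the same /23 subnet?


Mask: 255.255.254.0
89.185.88.176 AND mask = 89.185.88.0
89.185.88.11 AND mask = 89.185.88.0
Yes, same subnet (89.185.88.0)


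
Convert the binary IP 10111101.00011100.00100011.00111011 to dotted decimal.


10111101 = 189
00011100 = 28
00100011 = 35
00111011 = 59
IP: 189.28.35.59


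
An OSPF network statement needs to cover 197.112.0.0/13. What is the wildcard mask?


Subnet mask: 255.248.0.0
Wildcard = 255.255.255.255 - subnet mask
255 - 255 = 0
255 - 248 = 7
255 - 0 = 255
255 - 0 = 255
Wildcard: 0.7.255.255


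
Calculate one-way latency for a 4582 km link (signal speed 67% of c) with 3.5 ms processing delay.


Speed = 0.67 * 3e5 km/s = 201000 km/s
Propagation delay = 4582 / 201000 = 0.0228 s = 22.796 ms
Processing delay = 3.5 ms
Total one-way latency = 26.296 ms


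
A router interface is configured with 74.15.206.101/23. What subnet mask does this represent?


/23 means 23 network bits, 9 host bits
Binary: 11111111111111111111111000000000
Mask: 255.255.254.0


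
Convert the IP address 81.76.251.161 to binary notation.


81 = 01010001
76 = 01001100
251 = 11111011
161 = 10100001
Binary: 01010001.01001100.11111011.10100001


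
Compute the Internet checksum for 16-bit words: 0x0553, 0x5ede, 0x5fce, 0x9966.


Sum all words (with carry folding):
+ 0x0553 = 0x0553
+ 0x5ede = 0x6431
+ 0x5fce = 0xc3ff
+ 0x9966 = 0x5d66
One's complement: ~0x5d66
Checksum = 0xa299


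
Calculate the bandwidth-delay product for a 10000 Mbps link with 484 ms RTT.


BDP = bandwidth * RTT
= 10000 Mbps * 484 ms
= 10000 * 1e6 * 484 / 1000 bits
= 4840000000 bits
= 605000000 bytes
= 590820.3125 KB
BDP = 4840000000 bits (605000000 bytes)


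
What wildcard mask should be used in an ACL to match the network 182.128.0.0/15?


Subnet mask: 255.254.0.0
Wildcard = 255.255.255.255 - subnet mask
255 - 255 = 0
255 - 254 = 1
255 - 0 = 255
255 - 0 = 255
Wildcard: 0.1.255.255


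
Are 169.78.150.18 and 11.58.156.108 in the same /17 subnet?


Mask: 255.255.128.0
169.78.150.18 AND mask = 169.78.128.0
11.58.156.108 AND mask = 11.58.128.0
No, different subnets (169.78.128.0 vs 11.58.128.0)


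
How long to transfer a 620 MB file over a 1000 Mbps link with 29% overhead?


Effective throughput = 1000 * (1 - 29/100) = 710 Mbps
File size in Mb = 620 * 8 = 4960 Mb
Time = 4960 / 710
Time = 6.9859 seconds


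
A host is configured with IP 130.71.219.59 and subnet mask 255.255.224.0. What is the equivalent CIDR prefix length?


Binary: 11111111.11111111.11100000.00000000
Count leading 1s
Prefix: /19


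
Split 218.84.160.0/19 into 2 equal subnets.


New prefix = 19 + 1 = 20
Each subnet has 4096 addresses
  218.84.160.0/20
  218.84.176.0/20
Subnets: 218.84.160.0/20, 218.84.176.0/20


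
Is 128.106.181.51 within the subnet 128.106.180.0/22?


Subnet network: 128.106.180.0
Test IP AND mask: 128.106.180.0
Yes, 128.106.181.51 is in 128.106.180.0/22


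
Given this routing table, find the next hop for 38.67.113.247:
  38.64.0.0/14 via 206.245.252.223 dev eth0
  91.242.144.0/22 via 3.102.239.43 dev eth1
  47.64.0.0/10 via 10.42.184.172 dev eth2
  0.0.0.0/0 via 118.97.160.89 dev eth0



Longest prefix match for 38.67.113.247:
  /14 38.64.0.0: MATCH
  /22 91.242.144.0: no
  /10 47.64.0.0: no
  /0 0.0.0.0: MATCH
Selected: next-hop 206.245.252.223 via eth0 (matched /14)


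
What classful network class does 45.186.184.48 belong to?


First octet: 45
Binary: 00101101
0xxxxxxx -> Class A (1-126)
Class A, default mask 255.0.0.0 (/8)


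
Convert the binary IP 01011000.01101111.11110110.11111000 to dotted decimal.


01011000 = 88
01101111 = 111
11110110 = 246
11111000 = 248
IP: 88.111.246.248


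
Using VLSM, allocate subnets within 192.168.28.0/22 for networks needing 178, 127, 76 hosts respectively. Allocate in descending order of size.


178 hosts -> /24 (254 usable): 192.168.28.0/24
127 hosts -> /24 (254 usable): 192.168.29.0/24
76 hosts -> /25 (126 usable): 192.168.30.0/25
Allocation: 192.168.28.0/24 (178 hosts, 254 usable); 192.168.29.0/24 (127 hosts, 254 usable); 192.168.30.0/25 (76 hosts, 126 usable)


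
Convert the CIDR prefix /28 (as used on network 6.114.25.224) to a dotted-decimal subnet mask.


/28 means 28 network bits, 4 host bits
Binary: 11111111111111111111111111110000
Mask: 255.255.255.240


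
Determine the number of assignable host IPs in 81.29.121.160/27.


Host bits = 32 - 27 = 5
Total addresses = 2^5 = 32
Usable = total - 2 (network and broadcast)
Usable hosts: 30


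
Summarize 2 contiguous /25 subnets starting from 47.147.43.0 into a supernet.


Original prefix: /25
Number of subnets: 2 = 2^1
New prefix = 25 - 1 = 24
Supernet: 47.147.43.0/24


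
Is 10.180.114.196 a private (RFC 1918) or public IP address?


RFC 1918 private ranges:
  10.0.0.0/8 (10.0.0.0 - 10.255.255.255)
  172.16.0.0/12 (172.16.0.0 - 172.31.255.255)
  192.168.0.0/16 (192.168.0.0 - 192.168.255.255)
Private (in 10.0.0.0/8)


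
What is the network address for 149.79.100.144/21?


IP:   10010101.01001111.01100100.10010000
Mask: 11111111.11111111.11111000.00000000
AND operation:
Net:  10010101.01001111.01100000.00000000
Network: 149.79.96.0/21


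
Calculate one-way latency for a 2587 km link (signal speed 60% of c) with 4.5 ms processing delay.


Speed = 0.6 * 3e5 km/s = 180000 km/s
Propagation delay = 2587 / 180000 = 0.0144 s = 14.3722 ms
Processing delay = 4.5 ms
Total one-way latency = 18.8722 ms


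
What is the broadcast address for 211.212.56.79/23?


Network: 211.212.56.0/23
Host bits = 9
Set all host bits to 1:
Broadcast: 211.212.57.255


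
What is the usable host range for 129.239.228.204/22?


Network: 129.239.228.0
Broadcast: 129.239.231.255
First usable = network + 1
Last usable = broadcast - 1
Range: 129.239.228.1 to 129.239.231.254


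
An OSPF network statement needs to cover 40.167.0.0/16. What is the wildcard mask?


Subnet mask: 255.255.0.0
Wildcard = 255.255.255.255 - subnet mask
255 - 255 = 0
255 - 255 = 0
255 - 0 = 255
255 - 0 = 255
Wildcard: 0.0.255.255


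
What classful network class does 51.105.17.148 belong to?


First octet: 51
Binary: 00110011
0xxxxxxx -> Class A (1-126)
Class A, default mask 255.0.0.0 (/8)


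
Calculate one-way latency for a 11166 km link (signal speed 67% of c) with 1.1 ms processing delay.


Speed = 0.67 * 3e5 km/s = 201000 km/s
Propagation delay = 11166 / 201000 = 0.0556 s = 55.5522 ms
Processing delay = 1.1 ms
Total one-way latency = 56.6522 ms


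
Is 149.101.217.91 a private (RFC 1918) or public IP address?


RFC 1918 private ranges:
  10.0.0.0/8 (10.0.0.0 - 10.255.255.255)
  172.16.0.0/12 (172.16.0.0 - 172.31.255.255)
  192.168.0.0/16 (192.168.0.0 - 192.168.255.255)
Public (not in any RFC 1918 range)


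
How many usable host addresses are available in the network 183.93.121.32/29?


Host bits = 32 - 29 = 3
Total addresses = 2^3 = 8
Usable = total - 2 (network and broadcast)
Usable hosts: 6


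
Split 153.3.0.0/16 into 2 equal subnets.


New prefix = 16 + 1 = 17
Each subnet has 32768 addresses
  153.3.0.0/17
  153.3.128.0/17
Subnets: 153.3.0.0/17, 153.3.128.0/17


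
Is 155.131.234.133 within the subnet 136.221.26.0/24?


Subnet network: 136.221.26.0
Test IP AND mask: 155.131.234.0
No, 155.131.234.133 is not in 136.221.26.0/24


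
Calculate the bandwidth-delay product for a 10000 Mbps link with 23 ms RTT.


BDP = bandwidth * RTT
= 10000 Mbps * 23 ms
= 10000 * 1e6 * 23 / 1000 bits
= 230000000 bits
= 28750000 bytes
= 28076.1719 KB
BDP = 230000000 bits (28750000 bytes)


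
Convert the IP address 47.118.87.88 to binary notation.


47 = 00101111
118 = 01110110
87 = 01010111
88 = 01011000
Binary: 00101111.01110110.01010111.01011000


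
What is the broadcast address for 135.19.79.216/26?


Network: 135.19.79.192/26
Host bits = 6
Set all host bits to 1:
Broadcast: 135.19.79.255


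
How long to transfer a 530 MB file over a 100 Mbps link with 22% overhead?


Effective throughput = 100 * (1 - 22/100) = 78 Mbps
File size in Mb = 530 * 8 = 4240 Mb
Time = 4240 / 78
Time = 54.359 seconds


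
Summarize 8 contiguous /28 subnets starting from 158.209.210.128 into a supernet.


Original prefix: /28
Number of subnets: 8 = 2^3
New prefix = 28 - 3 = 25
Supernet: 158.209.210.128/25


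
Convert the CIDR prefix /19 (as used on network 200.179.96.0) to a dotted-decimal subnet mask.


/19 means 19 network bits, 13 host bits
Binary: 11111111111111111110000000000000
Mask: 255.255.224.0


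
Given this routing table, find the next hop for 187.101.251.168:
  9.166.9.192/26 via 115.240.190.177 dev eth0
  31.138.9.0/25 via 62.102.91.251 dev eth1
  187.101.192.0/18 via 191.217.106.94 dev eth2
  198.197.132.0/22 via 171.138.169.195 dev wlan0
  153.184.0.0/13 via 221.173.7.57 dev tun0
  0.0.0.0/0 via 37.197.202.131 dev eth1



Longest prefix match for 187.101.251.168:
  /26 9.166.9.192: no
  /25 31.138.9.0: no
  /18 187.101.192.0: MATCH
  /22 198.197.132.0: no
  /13 153.184.0.0: no
  /0 0.0.0.0: MATCH
Selected: next-hop 191.217.106.94 via eth2 (matched /18)


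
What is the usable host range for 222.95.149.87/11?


Network: 222.64.0.0
Broadcast: 222.95.255.255
First usable = network + 1
Last usable = broadcast - 1
Range: 222.64.0.1 to 222.95.255.254


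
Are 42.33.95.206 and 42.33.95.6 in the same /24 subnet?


Mask: 255.255.255.0
42.33.95.206 AND mask = 42.33.95.0
42.33.95.6 AND mask = 42.33.95.0
Yes, same subnet (42.33.95.0)


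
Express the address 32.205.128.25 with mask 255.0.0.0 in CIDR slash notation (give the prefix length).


Binary: 11111111.00000000.00000000.00000000
Count leading 1s
Prefix: /8


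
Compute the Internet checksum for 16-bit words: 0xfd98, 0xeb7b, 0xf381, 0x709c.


Sum all words (with carry folding):
+ 0xfd98 = 0xfd98
+ 0xeb7b = 0xe914
+ 0xf381 = 0xdc96
+ 0x709c = 0x4d33
One's complement: ~0x4d33
Checksum = 0xb2cc


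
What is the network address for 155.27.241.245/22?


IP:   10011011.00011011.11110001.11110101
Mask: 11111111.11111111.11111100.00000000
AND operation:
Net:  10011011.00011011.11110000.00000000
Network: 155.27.240.0/22


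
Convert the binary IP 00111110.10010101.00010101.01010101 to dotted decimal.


00111110 = 62
10010101 = 149
00010101 = 21
01010101 = 85
IP: 62.149.21.85


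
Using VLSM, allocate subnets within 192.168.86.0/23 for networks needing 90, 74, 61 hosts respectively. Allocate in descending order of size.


90 hosts -> /25 (126 usable): 192.168.86.0/25
74 hosts -> /25 (126 usable): 192.168.86.128/25
61 hosts -> /26 (62 usable): 192.168.87.0/26
Allocation: 192.168.86.0/25 (90 hosts, 126 usable); 192.168.86.128/25 (74 hosts, 126 usable); 192.168.87.0/26 (61 hosts, 62 usable)
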